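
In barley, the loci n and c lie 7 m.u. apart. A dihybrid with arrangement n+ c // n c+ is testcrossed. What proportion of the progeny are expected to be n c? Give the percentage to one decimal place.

A map distance of 7 m.u. corresponds to a recombination frequency of 0.070.
The F1 is n+ c / n c+, so n c is a recombinant gamete class with expected frequency r/2 = 0.070/2 = 0.0350.
That is 0.0350 = 3.5% of the progeny.

3.5%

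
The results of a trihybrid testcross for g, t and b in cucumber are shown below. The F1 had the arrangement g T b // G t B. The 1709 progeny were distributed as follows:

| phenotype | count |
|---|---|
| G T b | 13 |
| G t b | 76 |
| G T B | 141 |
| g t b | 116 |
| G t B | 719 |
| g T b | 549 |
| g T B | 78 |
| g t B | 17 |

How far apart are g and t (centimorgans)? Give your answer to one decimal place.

The two rarest classes, G T b and g t B, are the double crossovers. Comparing them with the parentals, only the g allele has switched, so g is the middle locus and the order is b – g – t.
Crossovers in the g–t interval produce the single-crossover classes g t b and G T B (116 + 141 = 257) plus the double crossovers (30).
RF(g–t) = (257 + 30) / 1709 = 287/1709 = 0.1679 → 16.8 centimorgans.

16.8 centimorgans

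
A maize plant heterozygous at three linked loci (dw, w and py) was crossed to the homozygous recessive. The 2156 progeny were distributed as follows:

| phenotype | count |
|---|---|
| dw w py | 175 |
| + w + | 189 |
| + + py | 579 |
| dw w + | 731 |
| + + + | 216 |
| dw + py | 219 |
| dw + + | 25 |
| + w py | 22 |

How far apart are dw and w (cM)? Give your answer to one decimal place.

21.1 cM

The two most frequent reciprocal classes, + + py and dw w +, are the parental types, so the F1 was + + py / dw w +.
The two rarest classes, + w py and dw + +, are the double crossovers. Comparing them with the parentals, only the w allele has switched, so w is the middle locus and the order is dw – w – py.
Crossovers in the dw–w interval produce the single-crossover classes dw + py and + w + (219 + 189 = 408) plus the double crossovers (47).
RF(dw–w) = (408 + 47) / 2156 = 455/2156 = 0.2110 → 21.1 cM.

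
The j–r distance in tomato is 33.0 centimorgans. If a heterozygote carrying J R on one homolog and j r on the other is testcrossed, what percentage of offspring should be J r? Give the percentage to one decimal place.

16.5%

A map distance of 33.0 centimorgans corresponds to a recombination frequency of 0.330.
The F1 is J R / j r, so J r is a recombinant gamete class with expected frequency r/2 = 0.330/2 = 0.1650.
That is 0.1650 = 16.5% of the progeny.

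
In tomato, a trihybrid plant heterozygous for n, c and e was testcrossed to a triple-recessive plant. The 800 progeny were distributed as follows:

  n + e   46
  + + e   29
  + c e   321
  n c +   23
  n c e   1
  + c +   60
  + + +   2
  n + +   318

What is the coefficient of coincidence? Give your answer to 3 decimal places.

0.400

The two most frequent reciprocal classes, n + + and + c e, are the parental types, so the F1 was n + + / + c e.
The two rarest classes, + + + and n c e, are the double crossovers. Comparing them with the parentals, only the n allele has switched, so n is the middle locus and the order is c – n – e.
c–n: (52 + 3)/800 = 0.0688; n–e: (106 + 3)/800 = 0.1363.
Expected DCO frequency = 0.0688 × 0.1363 ≈ 0.00938; observed = 3/800 ≈ 0.00375.
Coefficient of coincidence = 0.00375/0.00938 ≈ 0.400.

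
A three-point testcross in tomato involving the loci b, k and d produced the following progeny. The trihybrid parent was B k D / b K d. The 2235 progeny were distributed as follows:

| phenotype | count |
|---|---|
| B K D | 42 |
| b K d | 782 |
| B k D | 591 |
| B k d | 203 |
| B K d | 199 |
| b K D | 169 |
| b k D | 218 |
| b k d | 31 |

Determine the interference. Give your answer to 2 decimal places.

The two rarest classes, B K D and b k d, are the double crossovers. Comparing them with the parentals, only the k allele has switched, so k is the middle locus and the order is b – k – d.
b–k: (417 + 73)/2235 = 0.2192; k–d: (372 + 73)/2235 = 0.1991.
Expected DCO frequency = 0.2192 × 0.1991 ≈ 0.04364; observed = 73/2235 ≈ 0.03266.
Coefficient of coincidence = 0.03266/0.04364 ≈ 0.75; interference = 1 − 0.75 = 0.25.

0.25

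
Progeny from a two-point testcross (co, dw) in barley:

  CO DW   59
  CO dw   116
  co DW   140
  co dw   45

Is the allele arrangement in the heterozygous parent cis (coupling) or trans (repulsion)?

trans

The two most frequent classes are CO dw (116) and co DW (140); these are the parental (non-recombinant) types.
So the F1 carried CO dw on one chromosome and co DW on the other — the recessive alleles are on opposite chromosomes (trans / repulsion).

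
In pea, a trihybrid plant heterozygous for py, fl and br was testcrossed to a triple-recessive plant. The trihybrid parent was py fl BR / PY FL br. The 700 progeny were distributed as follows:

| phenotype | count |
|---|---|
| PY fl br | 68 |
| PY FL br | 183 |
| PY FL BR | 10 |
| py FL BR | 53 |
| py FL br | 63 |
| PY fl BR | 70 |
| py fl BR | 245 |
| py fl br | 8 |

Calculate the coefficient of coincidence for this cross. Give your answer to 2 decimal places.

The two rarest classes, py fl br and PY FL BR, are the double crossovers. Comparing them with the parentals, only the br allele has switched, so br is the middle locus and the order is py – br – fl.
py–br: (133 + 18)/700 = 0.2157; br–fl: (121 + 18)/700 = 0.1986.
Expected DCO frequency = 0.2157 × 0.1986 ≈ 0.04284; observed = 18/700 ≈ 0.02571.
Coefficient of coincidence = 0.02571/0.04284 ≈ 0.60.

0.60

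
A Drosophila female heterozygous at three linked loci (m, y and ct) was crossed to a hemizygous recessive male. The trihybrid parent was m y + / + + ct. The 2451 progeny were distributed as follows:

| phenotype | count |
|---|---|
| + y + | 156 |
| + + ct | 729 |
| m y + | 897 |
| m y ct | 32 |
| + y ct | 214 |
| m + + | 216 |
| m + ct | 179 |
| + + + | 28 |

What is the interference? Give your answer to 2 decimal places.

0.24

The two rarest classes, m y ct and + + +, are the double crossovers. Comparing them with the parentals, only the ct allele has switched, so ct is the middle locus and the order is m – ct – y.
m–ct: (335 + 60)/2451 = 0.1612; ct–y: (430 + 60)/2451 = 0.1999.
Expected DCO frequency = 0.1612 × 0.1999 ≈ 0.03222; observed = 60/2451 ≈ 0.02448.
Coefficient of coincidence = 0.02448/0.03222 ≈ 0.76; interference = 1 − 0.76 = 0.24.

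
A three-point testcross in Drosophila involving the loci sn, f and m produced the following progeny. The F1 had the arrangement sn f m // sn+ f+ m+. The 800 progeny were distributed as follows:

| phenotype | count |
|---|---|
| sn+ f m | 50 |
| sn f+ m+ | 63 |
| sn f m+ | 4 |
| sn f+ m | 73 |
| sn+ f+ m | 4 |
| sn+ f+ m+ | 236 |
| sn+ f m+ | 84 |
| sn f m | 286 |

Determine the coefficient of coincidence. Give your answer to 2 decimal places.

0.32

The two rarest classes, sn f m+ and sn+ f+ m, are the double crossovers. Comparing them with the parentals, only the m allele has switched, so m is the middle locus and the order is f – m – sn.
f–m: (157 + 8)/800 = 0.2062; m–sn: (113 + 8)/800 = 0.1512.
Expected DCO frequency = 0.2062 × 0.1512 ≈ 0.03118; observed = 8/800 ≈ 0.01000.
Coefficient of coincidence = 0.01000/0.03118 ≈ 0.32.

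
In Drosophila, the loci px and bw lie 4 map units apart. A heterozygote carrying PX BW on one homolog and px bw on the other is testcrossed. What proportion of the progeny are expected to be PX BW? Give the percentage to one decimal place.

48.0%

A map distance of 4 map units corresponds to a recombination frequency of 0.040.
The F1 is PX BW / px bw, so PX BW is a parental gamete class with expected frequency (1 − r)/2 = 0.960/2 = 0.4800.
That is 0.4800 = 48.0% of the progeny.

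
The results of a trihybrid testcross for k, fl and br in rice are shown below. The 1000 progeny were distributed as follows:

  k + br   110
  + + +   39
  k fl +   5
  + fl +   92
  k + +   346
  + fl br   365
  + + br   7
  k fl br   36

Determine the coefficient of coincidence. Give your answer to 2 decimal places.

0.64

The two most frequent reciprocal classes, + fl br and k + +, are the parental types, so the F1 was + fl br / k + +.
The two rarest classes, + + br and k fl +, are the double crossovers. Comparing them with the parentals, only the fl allele has switched, so fl is the middle locus and the order is k – fl – br.
k–fl: (75 + 12)/1000 = 0.0870; fl–br: (202 + 12)/1000 = 0.2140.
Expected DCO frequency = 0.0870 × 0.2140 ≈ 0.01862; observed = 12/1000 ≈ 0.01200.
Coefficient of coincidence = 0.01200/0.01862 ≈ 0.64.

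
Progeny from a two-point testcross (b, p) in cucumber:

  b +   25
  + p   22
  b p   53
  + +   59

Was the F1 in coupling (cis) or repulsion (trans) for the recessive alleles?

The two most frequent classes are + + (59) and b p (53); these are the parental (non-recombinant) types.
So the F1 carried + + on one chromosome and b p on the other — the recessive alleles are on the same chromosome (cis / coupling).

cis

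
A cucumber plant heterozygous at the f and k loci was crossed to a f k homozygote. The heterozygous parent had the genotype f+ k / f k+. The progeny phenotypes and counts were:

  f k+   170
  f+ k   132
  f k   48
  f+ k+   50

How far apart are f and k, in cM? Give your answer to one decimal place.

24.5 cM

The recombinant classes are f+ k+ and f k: 50 + 48 = 98.
Recombination frequency = 98/400 = 0.2450 ≈ 24.5%, i.e. 24.5 cM.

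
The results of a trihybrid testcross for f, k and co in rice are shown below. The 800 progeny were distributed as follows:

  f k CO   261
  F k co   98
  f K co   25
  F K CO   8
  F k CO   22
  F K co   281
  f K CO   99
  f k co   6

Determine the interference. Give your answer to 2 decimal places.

The two most frequent reciprocal classes, f k CO and F K co, are the parental types, so the F1 was f k CO / F K co.
The two rarest classes, f k co and F K CO, are the double crossovers. Comparing them with the parentals, only the co allele has switched, so co is the middle locus and the order is f – co – k.
f–co: (47 + 14)/800 = 0.0762; co–k: (197 + 14)/800 = 0.2637.
Expected DCO frequency = 0.0762 × 0.2637 ≈ 0.02009; observed = 14/800 ≈ 0.01750.
Coefficient of coincidence = 0.01750/0.02009 ≈ 0.87; interference = 1 − 0.87 = 0.13.

0.13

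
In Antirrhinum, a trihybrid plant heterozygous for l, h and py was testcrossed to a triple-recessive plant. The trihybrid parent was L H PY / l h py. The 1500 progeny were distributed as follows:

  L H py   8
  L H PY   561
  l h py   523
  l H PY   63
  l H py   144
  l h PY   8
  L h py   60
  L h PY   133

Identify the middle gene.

The two rarest classes, L H py and l h PY, are the double crossovers. Comparing them with the parentals, only the py allele has switched, so py is the middle locus and the order is h – py – l.

py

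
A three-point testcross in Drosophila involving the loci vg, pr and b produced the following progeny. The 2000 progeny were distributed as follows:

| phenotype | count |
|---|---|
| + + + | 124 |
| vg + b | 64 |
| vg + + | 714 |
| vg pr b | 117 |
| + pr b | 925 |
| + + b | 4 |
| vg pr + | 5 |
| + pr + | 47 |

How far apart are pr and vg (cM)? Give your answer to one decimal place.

The two most frequent reciprocal classes, vg + + and + pr b, are the parental types, so the F1 was vg + + / + pr b.
The two rarest classes, vg pr + and + + b, are the double crossovers. Comparing them with the parentals, only the pr allele has switched, so pr is the middle locus and the order is vg – pr – b.
Crossovers in the vg–pr interval produce the single-crossover classes + + + and vg pr b (124 + 117 = 241) plus the double crossovers (9).
RF(vg–pr) = (241 + 9) / 2000 = 250/2000 = 0.1250 → 12.5 cM.

12.5 cM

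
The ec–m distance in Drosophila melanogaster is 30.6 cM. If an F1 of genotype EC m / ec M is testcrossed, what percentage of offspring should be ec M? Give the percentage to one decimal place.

34.7%

A map distance of 30.6 cM corresponds to a recombination frequency of 0.306.
The F1 is EC m / ec M, so ec M is a parental gamete class with expected frequency (1 − r)/2 = 0.694/2 = 0.3470.
That is 0.3470 = 34.7% of the progeny.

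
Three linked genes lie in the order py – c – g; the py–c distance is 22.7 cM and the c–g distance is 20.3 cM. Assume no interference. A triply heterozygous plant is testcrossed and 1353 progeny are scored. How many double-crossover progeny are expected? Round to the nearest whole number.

Map distances give recombination frequencies of 0.227 and 0.203 for the two intervals.
With no interference, expected double-crossover frequency = 0.227 × 0.203 = 0.04608.
Expected number = 0.04608 × 1353 = 62.35 ≈ 62.

62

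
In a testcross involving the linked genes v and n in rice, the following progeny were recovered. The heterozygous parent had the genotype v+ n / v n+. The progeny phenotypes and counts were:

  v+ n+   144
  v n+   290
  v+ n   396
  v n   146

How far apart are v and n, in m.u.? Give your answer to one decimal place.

29.7 m.u.

The recombinant classes are v+ n+ and v n: 144 + 146 = 290.
Recombination frequency = 290/976 = 0.2971 ≈ 29.7%, i.e. 29.7 m.u.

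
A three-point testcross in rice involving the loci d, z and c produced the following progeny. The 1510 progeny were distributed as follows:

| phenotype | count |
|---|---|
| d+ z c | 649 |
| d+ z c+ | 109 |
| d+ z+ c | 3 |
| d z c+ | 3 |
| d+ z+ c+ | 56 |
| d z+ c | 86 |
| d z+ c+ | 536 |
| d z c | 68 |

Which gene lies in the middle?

The two most frequent reciprocal classes, d+ z c and d z+ c+, are the parental types, so the F1 was d+ z c / d z+ c+.
The two rarest classes, d+ z+ c and d z c+, are the double crossovers. Comparing them with the parentals, only the z allele has switched, so z is the middle locus and the order is d – z – c.

z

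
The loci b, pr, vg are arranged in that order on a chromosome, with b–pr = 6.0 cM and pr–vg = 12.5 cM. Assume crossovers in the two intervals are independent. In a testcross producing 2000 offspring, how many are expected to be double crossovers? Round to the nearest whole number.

15

Map distances give recombination frequencies of 0.060 and 0.125 for the two intervals.
With no interference, expected double-crossover frequency = 0.060 × 0.125 = 0.00750.
Expected number = 0.00750 × 2000 = 15.00 ≈ 15.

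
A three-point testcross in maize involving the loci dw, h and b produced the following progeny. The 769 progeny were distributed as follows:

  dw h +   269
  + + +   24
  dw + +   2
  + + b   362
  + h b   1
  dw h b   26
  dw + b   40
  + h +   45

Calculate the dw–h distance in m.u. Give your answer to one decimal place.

11.4 m.u.

The two most frequent reciprocal classes, dw h + and + + b, are the parental types, so the F1 was dw h + / + + b.
The two rarest classes, dw + + and + h b, are the double crossovers. Comparing them with the parentals, only the h allele has switched, so h is the middle locus and the order is dw – h – b.
Crossovers in the dw–h interval produce the single-crossover classes + h + and dw + b (45 + 40 = 85) plus the double crossovers (3).
RF(dw–h) = (85 + 3) / 769 = 88/769 = 0.1144 → 11.4 m.u.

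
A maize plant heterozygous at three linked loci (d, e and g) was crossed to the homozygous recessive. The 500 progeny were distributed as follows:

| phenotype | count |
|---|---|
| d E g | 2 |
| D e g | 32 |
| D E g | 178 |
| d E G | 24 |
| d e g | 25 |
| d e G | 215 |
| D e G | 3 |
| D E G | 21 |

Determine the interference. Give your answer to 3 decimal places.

0.196

The two most frequent reciprocal classes, d e G and D E g, are the parental types, so the F1 was d e G / D E g.
The two rarest classes, D e G and d E g, are the double crossovers. Comparing them with the parentals, only the d allele has switched, so d is the middle locus and the order is e – d – g.
e–d: (56 + 5)/500 = 0.1220; d–g: (46 + 5)/500 = 0.1020.
Expected DCO frequency = 0.1220 × 0.1020 ≈ 0.01244; observed = 5/500 ≈ 0.01000.
Coefficient of coincidence = 0.01000/0.01244 ≈ 0.804; interference = 1 − 0.804 = 0.196.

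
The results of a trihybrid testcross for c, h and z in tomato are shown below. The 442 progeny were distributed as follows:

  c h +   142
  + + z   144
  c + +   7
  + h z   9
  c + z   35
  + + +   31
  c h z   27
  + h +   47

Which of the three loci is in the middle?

The two most frequent reciprocal classes, + + z and c h +, are the parental types, so the F1 was + + z / c h +.
The two rarest classes, + h z and c + +, are the double crossovers. Comparing them with the parentals, only the h allele has switched, so h is the middle locus and the order is z – h – c.

h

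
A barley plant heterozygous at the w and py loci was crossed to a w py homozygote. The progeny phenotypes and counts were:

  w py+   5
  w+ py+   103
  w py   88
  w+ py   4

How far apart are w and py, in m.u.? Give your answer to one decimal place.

4.5 m.u.

The two most frequent classes, w+ py+ (103) and w py (88), are the parental types, so the F1 was w+ py+ / w py.
The recombinant classes are w+ py and w py+: 4 + 5 = 9.
Recombination frequency = 9/200 = 0.0450 ≈ 4.5%, i.e. 4.5 m.u.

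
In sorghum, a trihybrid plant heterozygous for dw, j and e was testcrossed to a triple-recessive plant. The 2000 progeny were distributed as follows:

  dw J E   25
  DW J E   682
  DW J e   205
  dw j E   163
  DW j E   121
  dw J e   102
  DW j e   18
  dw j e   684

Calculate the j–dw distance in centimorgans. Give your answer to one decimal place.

The two most frequent reciprocal classes, DW J E and dw j e, are the parental types, so the F1 was DW J E / dw j e.
The two rarest classes, dw J E and DW j e, are the double crossovers. Comparing them with the parentals, only the dw allele has switched, so dw is the middle locus and the order is j – dw – e.
Crossovers in the j–dw interval produce the single-crossover classes DW j E and dw J e (121 + 102 = 223) plus the double crossovers (43).
RF(j–dw) = (223 + 43) / 2000 = 266/2000 = 0.1330 → 13.3 centimorgans.

13.3 centimorgans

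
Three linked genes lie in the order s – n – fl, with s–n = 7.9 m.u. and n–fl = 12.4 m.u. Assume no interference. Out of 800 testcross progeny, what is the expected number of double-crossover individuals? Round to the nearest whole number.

Map distances give recombination frequencies of 0.079 and 0.124 for the two intervals.
With no interference, expected double-crossover frequency = 0.079 × 0.124 = 0.00980.
Expected number = 0.00980 × 800 = 7.84 ≈ 8.

8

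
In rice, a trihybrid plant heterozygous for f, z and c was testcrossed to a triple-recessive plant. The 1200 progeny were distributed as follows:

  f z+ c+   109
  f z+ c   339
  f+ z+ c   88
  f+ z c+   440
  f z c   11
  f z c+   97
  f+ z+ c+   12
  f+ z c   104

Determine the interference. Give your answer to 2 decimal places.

0.44

The two most frequent reciprocal classes, f z+ c and f+ z c+, are the parental types, so the F1 was f z+ c / f+ z c+.
The two rarest classes, f z c and f+ z+ c+, are the double crossovers. Comparing them with the parentals, only the z allele has switched, so z is the middle locus and the order is f – z – c.
f–z: (185 + 23)/1200 = 0.1733; z–c: (213 + 23)/1200 = 0.1967.
Expected DCO frequency = 0.1733 × 0.1967 ≈ 0.03409; observed = 23/1200 ≈ 0.01917.
Coefficient of coincidence = 0.01917/0.03409 ≈ 0.56; interference = 1 − 0.56 = 0.44.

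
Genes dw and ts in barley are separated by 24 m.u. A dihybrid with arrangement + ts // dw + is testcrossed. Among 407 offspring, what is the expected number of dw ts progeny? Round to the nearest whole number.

49

A map distance of 24 m.u. corresponds to a recombination frequency of 0.240.
The F1 is + ts / dw +, so dw ts is a recombinant gamete class with expected frequency r/2 = 0.240/2 = 0.1200.
Expected number = 0.1200 × 407 = 48.84 ≈ 49.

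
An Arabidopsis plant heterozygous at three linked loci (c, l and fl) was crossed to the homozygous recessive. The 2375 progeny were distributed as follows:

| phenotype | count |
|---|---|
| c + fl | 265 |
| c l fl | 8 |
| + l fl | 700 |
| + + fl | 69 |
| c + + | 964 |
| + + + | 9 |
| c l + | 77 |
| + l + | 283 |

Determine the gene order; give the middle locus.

The two most frequent reciprocal classes, + l fl and c + +, are the parental types, so the F1 was + l fl / c + +.
The two rarest classes, c l fl and + + +, are the double crossovers. Comparing them with the parentals, only the c allele has switched, so c is the middle locus and the order is l – c – fl.

c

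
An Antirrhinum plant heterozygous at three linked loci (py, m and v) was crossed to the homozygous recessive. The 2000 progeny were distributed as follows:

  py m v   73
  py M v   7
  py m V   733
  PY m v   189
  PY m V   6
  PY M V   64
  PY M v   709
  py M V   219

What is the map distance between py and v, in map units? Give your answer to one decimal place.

7.5 map units

The two most frequent reciprocal classes, py m V and PY M v, are the parental types, so the F1 was py m V / PY M v.
The two rarest classes, PY m V and py M v, are the double crossovers. Comparing them with the parentals, only the py allele has switched, so py is the middle locus and the order is m – py – v.
Crossovers in the py–v interval produce the single-crossover classes py m v and PY M V (73 + 64 = 137) plus the double crossovers (13).
RF(py–v) = (137 + 13) / 2000 = 150/2000 = 0.0750 → 7.5 map units.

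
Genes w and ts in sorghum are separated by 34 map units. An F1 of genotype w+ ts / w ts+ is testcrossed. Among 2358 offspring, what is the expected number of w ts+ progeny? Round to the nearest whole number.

778

A map distance of 34 map units corresponds to a recombination frequency of 0.340.
The F1 is w+ ts / w ts+, so w ts+ is a parental gamete class with expected frequency (1 − r)/2 = 0.660/2 = 0.3300.
Expected number = 0.3300 × 2358 = 778.14 ≈ 778.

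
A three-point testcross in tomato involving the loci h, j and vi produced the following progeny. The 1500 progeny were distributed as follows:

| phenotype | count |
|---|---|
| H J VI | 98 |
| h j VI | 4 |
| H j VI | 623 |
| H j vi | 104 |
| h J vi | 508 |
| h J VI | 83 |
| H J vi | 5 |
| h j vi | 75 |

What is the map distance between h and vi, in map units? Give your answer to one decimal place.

13.1 map units

The two most frequent reciprocal classes, h J vi and H j VI, are the parental types, so the F1 was h J vi / H j VI.
The two rarest classes, H J vi and h j VI, are the double crossovers. Comparing them with the parentals, only the h allele has switched, so h is the middle locus and the order is j – h – vi.
Crossovers in the h–vi interval produce the single-crossover classes h J VI and H j vi (83 + 104 = 187) plus the double crossovers (9).
RF(h–vi) = (187 + 9) / 1500 = 196/1500 = 0.1307 → 13.1 map units.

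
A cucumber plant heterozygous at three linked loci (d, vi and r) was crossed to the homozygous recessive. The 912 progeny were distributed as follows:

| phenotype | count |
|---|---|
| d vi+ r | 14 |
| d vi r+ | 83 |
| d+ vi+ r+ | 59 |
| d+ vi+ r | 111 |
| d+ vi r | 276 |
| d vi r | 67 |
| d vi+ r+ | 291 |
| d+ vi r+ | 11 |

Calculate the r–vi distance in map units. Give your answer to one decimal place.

24.0 map units

The two most frequent reciprocal classes, d vi+ r+ and d+ vi r, are the parental types, so the F1 was d vi+ r+ / d+ vi r.
The two rarest classes, d vi+ r and d+ vi r+, are the double crossovers. Comparing them with the parentals, only the r allele has switched, so r is the middle locus and the order is d – r – vi.
Crossovers in the r–vi interval produce the single-crossover classes d vi r+ and d+ vi+ r (83 + 111 = 194) plus the double crossovers (25).
RF(r–vi) = (194 + 25) / 912 = 219/912 = 0.2401 → 24.0 map units.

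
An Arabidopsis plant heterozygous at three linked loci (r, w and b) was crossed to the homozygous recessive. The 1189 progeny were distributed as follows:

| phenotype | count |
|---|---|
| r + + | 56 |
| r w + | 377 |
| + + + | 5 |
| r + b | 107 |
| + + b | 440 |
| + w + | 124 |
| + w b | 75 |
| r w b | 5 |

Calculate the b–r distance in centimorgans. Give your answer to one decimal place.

20.3 centimorgans

The two most frequent reciprocal classes, + + b and r w +, are the parental types, so the F1 was + + b / r w +.
The two rarest classes, + + + and r w b, are the double crossovers. Comparing them with the parentals, only the b allele has switched, so b is the middle locus and the order is r – b – w.
Crossovers in the r–b interval produce the single-crossover classes r + b and + w + (107 + 124 = 231) plus the double crossovers (10).
RF(r–b) = (231 + 10) / 1189 = 241/1189 = 0.2027 → 20.3 centimorgans.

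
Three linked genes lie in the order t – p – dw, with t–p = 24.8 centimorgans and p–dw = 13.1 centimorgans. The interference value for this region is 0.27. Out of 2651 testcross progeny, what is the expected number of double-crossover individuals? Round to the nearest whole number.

Map distances give recombination frequencies of 0.248 and 0.131 for the two intervals.
With interference 0.27 (so coincidence = 0.73), expected double-crossover frequency = 0.248 × 0.131 × 0.73 = 0.02372.
Expected number = 0.02372 × 2651 = 62.87 ≈ 63.

63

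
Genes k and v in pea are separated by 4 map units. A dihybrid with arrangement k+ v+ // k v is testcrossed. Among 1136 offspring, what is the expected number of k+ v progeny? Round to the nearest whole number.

23

A map distance of 4 map units corresponds to a recombination frequency of 0.040.
The F1 is k+ v+ / k v, so k+ v is a recombinant gamete class with expected frequency r/2 = 0.040/2 = 0.0200.
Expected number = 0.0200 × 1136 = 22.72 ≈ 23.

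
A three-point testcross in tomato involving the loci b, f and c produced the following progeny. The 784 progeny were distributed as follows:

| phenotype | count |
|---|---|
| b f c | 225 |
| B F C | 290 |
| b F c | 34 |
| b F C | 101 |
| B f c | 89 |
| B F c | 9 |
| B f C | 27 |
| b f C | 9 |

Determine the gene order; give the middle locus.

The two most frequent reciprocal classes, B F C and b f c, are the parental types, so the F1 was B F C / b f c.
The two rarest classes, B F c and b f C, are the double crossovers. Comparing them with the parentals, only the c allele has switched, so c is the middle locus and the order is f – c – b.

c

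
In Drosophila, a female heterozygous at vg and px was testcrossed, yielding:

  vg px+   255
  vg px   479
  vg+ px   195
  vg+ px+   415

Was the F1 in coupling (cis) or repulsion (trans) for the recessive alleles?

The two most frequent classes are vg+ px+ (415) and vg px (479); these are the parental (non-recombinant) types.
So the F1 carried vg+ px+ on one chromosome and vg px on the other — the recessive alleles are on the same chromosome (cis / coupling).

cis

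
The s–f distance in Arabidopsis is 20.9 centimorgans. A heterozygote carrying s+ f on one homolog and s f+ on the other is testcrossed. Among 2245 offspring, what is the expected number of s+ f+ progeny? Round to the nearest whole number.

235

A map distance of 20.9 centimorgans corresponds to a recombination frequency of 0.209.
The F1 is s+ f / s f+, so s+ f+ is a recombinant gamete class with expected frequency r/2 = 0.209/2 = 0.1045.
Expected number = 0.1045 × 2245 = 234.60 ≈ 235.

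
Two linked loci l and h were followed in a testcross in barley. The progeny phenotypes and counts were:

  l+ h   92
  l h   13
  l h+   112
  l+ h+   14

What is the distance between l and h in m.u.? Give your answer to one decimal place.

11.7 m.u.

The two most frequent classes, l+ h (92) and l h+ (112), are the parental types, so the F1 was l+ h / l h+.
The recombinant classes are l+ h+ and l h: 14 + 13 = 27.
Recombination frequency = 27/231 = 0.1169 ≈ 11.7%, i.e. 11.7 m.u.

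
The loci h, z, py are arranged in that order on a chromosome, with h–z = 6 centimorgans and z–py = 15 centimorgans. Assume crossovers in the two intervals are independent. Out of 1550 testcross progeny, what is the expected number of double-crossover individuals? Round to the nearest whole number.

Map distances give recombination frequencies of 0.060 and 0.150 for the two intervals.
With no interference, expected double-crossover frequency = 0.060 × 0.150 = 0.00900.
Expected number = 0.00900 × 1550 = 13.95 ≈ 14.

14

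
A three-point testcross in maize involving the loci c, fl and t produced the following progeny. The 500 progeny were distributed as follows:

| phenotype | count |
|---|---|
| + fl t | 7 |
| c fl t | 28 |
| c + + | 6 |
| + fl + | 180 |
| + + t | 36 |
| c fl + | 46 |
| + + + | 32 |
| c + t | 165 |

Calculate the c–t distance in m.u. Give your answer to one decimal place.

The two most frequent reciprocal classes, + fl + and c + t, are the parental types, so the F1 was + fl + / c + t.
The two rarest classes, + fl t and c + +, are the double crossovers. Comparing them with the parentals, only the t allele has switched, so t is the middle locus and the order is fl – t – c.
Crossovers in the t–c interval produce the single-crossover classes c fl + and + + t (46 + 36 = 82) plus the double crossovers (13).
RF(t–c) = (82 + 13) / 500 = 95/500 = 0.1900 → 19.0 m.u.

19.0 m.u.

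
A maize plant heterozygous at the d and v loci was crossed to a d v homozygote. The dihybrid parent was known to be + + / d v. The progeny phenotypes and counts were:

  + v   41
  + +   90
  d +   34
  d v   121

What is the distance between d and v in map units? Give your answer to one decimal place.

The recombinant classes are + v and d +: 41 + 34 = 75.
Recombination frequency = 75/286 = 0.2622 ≈ 26.2%, i.e. 26.2 map units.

26.2 map units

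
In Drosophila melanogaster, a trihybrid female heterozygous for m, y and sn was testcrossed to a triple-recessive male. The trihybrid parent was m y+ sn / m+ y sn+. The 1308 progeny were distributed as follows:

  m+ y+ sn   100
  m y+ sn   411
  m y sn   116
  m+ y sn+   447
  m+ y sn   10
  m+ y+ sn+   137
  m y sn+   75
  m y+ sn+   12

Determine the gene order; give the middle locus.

The two rarest classes, m y+ sn+ and m+ y sn, are the double crossovers. Comparing them with the parentals, only the sn allele has switched, so sn is the middle locus and the order is m – sn – y.

sn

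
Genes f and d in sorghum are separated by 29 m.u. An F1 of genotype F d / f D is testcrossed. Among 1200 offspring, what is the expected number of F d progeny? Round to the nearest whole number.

A map distance of 29 m.u. corresponds to a recombination frequency of 0.290.
The F1 is F d / f D, so F d is a parental gamete class with expected frequency (1 − r)/2 = 0.710/2 = 0.3550.
Expected number = 0.3550 × 1200 = 426.00 ≈ 426.

426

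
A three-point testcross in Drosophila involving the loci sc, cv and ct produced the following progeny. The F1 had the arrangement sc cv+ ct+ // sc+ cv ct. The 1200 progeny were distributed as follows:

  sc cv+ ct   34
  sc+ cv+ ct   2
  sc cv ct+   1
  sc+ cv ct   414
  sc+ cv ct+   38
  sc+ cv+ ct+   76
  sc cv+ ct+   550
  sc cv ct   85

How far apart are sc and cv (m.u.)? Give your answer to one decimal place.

The two rarest classes, sc cv ct+ and sc+ cv+ ct, are the double crossovers. Comparing them with the parentals, only the cv allele has switched, so cv is the middle locus and the order is ct – cv – sc.
Crossovers in the cv–sc interval produce the single-crossover classes sc+ cv+ ct+ and sc cv ct (76 + 85 = 161) plus the double crossovers (3).
RF(cv–sc) = (161 + 3) / 1200 = 164/1200 = 0.1367 → 13.7 m.u.

13.7 m.u.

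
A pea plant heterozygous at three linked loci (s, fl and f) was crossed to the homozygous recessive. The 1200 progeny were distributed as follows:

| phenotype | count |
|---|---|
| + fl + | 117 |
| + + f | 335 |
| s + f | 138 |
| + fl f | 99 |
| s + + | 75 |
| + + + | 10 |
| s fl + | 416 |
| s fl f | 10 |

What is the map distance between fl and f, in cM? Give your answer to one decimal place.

16.2 cM

The two most frequent reciprocal classes, + + f and s fl +, are the parental types, so the F1 was + + f / s fl +.
The two rarest classes, + + + and s fl f, are the double crossovers. Comparing them with the parentals, only the f allele has switched, so f is the middle locus and the order is fl – f – s.
Crossovers in the fl–f interval produce the single-crossover classes + fl f and s + + (99 + 75 = 174) plus the double crossovers (20).
RF(fl–f) = (174 + 20) / 1200 = 194/1200 = 0.1617 → 16.2 cM.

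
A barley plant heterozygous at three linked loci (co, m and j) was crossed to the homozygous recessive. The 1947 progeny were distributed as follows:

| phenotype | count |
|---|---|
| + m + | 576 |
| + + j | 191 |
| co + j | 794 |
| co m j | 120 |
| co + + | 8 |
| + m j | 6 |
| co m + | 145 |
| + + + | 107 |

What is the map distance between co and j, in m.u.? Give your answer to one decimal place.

The two most frequent reciprocal classes, co + j and + m +, are the parental types, so the F1 was co + j / + m +.
The two rarest classes, co + + and + m j, are the double crossovers. Comparing them with the parentals, only the j allele has switched, so j is the middle locus and the order is m – j – co.
Crossovers in the j–co interval produce the single-crossover classes + + j and co m + (191 + 145 = 336) plus the double crossovers (14).
RF(j–co) = (336 + 14) / 1947 = 350/1947 = 0.1798 → 18.0 m.u.

18.0 m.u.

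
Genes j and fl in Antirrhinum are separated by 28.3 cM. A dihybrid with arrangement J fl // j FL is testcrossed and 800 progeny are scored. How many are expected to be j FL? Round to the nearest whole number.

287

A map distance of 28.3 cM corresponds to a recombination frequency of 0.283.
The F1 is J fl / j FL, so j FL is a parental gamete class with expected frequency (1 − r)/2 = 0.717/2 = 0.3585.
Expected number = 0.3585 × 800 = 286.80 ≈ 287.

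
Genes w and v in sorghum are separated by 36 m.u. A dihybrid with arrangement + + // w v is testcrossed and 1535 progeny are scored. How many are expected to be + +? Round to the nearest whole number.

A map distance of 36 m.u. corresponds to a recombination frequency of 0.360.
The F1 is + + / w v, so + + is a parental gamete class with expected frequency (1 − r)/2 = 0.640/2 = 0.3200.
Expected number = 0.3200 × 1535 = 491.20 ≈ 491.

491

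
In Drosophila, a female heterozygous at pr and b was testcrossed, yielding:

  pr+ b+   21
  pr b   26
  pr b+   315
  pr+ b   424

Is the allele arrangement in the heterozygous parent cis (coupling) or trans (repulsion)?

The two most frequent classes are pr+ b (424) and pr b+ (315); these are the parental (non-recombinant) types.
So the F1 carried pr+ b on one chromosome and pr b+ on the other — the recessive alleles are on opposite chromosomes (trans / repulsion).

trans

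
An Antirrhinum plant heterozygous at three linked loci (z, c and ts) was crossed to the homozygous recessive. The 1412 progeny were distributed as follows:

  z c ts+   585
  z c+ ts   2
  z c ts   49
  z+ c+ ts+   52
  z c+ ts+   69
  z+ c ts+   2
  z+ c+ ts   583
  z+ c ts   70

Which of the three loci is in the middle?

z

The two most frequent reciprocal classes, z+ c+ ts and z c ts+, are the parental types, so the F1 was z+ c+ ts / z c ts+.
The two rarest classes, z c+ ts and z+ c ts+, are the double crossovers. Comparing them with the parentals, only the z allele has switched, so z is the middle locus and the order is ts – z – c.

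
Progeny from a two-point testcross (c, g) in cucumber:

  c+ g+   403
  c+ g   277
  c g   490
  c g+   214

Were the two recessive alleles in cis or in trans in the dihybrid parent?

The two most frequent classes are c+ g+ (403) and c g (490); these are the parental (non-recombinant) types.
So the F1 carried c+ g+ on one chromosome and c g on the other — the recessive alleles are on the same chromosome (cis / coupling).

cis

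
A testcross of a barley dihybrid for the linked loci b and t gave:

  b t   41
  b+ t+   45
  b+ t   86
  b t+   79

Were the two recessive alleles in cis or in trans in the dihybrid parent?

trans

The two most frequent classes are b+ t (86) and b t+ (79); these are the parental (non-recombinant) types.
So the F1 carried b+ t on one chromosome and b t+ on the other — the recessive alleles are on opposite chromosomes (trans / repulsion).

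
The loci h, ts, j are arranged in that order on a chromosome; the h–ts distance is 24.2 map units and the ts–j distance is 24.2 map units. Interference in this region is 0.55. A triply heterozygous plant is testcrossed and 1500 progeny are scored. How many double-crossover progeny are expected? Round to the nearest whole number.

40

Map distances give recombination frequencies of 0.242 and 0.242 for the two intervals.
With interference 0.55 (so coincidence = 0.45), expected double-crossover frequency = 0.242 × 0.242 × 0.45 = 0.02635.
Expected number = 0.02635 × 1500 = 39.53 ≈ 40.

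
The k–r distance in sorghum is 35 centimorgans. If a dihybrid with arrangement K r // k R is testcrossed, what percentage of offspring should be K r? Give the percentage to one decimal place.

A map distance of 35 centimorgans corresponds to a recombination frequency of 0.350.
The F1 is K r / k R, so K r is a parental gamete class with expected frequency (1 − r)/2 = 0.650/2 = 0.3250.
That is 0.3250 = 32.5% of the progeny.

32.5%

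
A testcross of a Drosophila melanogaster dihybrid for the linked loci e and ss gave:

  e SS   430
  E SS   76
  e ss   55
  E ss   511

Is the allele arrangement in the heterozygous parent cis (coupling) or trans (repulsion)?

The two most frequent classes are E ss (511) and e SS (430); these are the parental (non-recombinant) types.
So the F1 carried E ss on one chromosome and e SS on the other — the recessive alleles are on opposite chromosomes (trans / repulsion).

trans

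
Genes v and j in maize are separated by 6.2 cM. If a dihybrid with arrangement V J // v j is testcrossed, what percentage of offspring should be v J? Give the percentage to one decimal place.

A map distance of 6.2 cM corresponds to a recombination frequency of 0.062.
The F1 is V J / v j, so v J is a recombinant gamete class with expected frequency r/2 = 0.062/2 = 0.0310.
That is 0.0310 = 3.1% of the progeny.

3.1%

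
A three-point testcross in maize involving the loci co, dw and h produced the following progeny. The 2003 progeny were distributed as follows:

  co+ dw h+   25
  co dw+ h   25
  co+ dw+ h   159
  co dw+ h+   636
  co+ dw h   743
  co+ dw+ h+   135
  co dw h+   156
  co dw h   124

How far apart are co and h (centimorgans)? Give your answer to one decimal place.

The two most frequent reciprocal classes, co dw+ h+ and co+ dw h, are the parental types, so the F1 was co dw+ h+ / co+ dw h.
The two rarest classes, co dw+ h and co+ dw h+, are the double crossovers. Comparing them with the parentals, only the h allele has switched, so h is the middle locus and the order is co – h – dw.
Crossovers in the co–h interval produce the single-crossover classes co+ dw+ h+ and co dw h (135 + 124 = 259) plus the double crossovers (50).
RF(co–h) = (259 + 50) / 2003 = 309/2003 = 0.1543 → 15.4 centimorgans.

15.4 centimorgans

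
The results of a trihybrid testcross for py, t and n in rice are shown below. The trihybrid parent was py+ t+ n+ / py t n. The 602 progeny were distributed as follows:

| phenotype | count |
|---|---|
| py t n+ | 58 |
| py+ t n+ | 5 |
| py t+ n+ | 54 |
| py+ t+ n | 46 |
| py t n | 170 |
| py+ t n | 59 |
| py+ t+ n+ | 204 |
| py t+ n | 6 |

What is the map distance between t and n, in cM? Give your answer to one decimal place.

The two rarest classes, py+ t n+ and py t+ n, are the double crossovers. Comparing them with the parentals, only the t allele has switched, so t is the middle locus and the order is py – t – n.
Crossovers in the t–n interval produce the single-crossover classes py+ t+ n and py t n+ (46 + 58 = 104) plus the double crossovers (11).
RF(t–n) = (104 + 11) / 602 = 115/602 = 0.1910 → 19.1 cM.

19.1 cM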